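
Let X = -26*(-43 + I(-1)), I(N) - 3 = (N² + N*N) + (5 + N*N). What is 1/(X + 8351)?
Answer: 1/9183 ≈ 0.00010890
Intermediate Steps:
I(N) = 8 + 3*N² (I(N) = 3 + ((N² + N*N) + (5 + N*N)) = 3 + ((N² + N²) + (5 + N²)) = 3 + (2*N² + (5 + N²)) = 3 + (5 + 3*N²) = 8 + 3*N²)
X = 832 (X = -26*(-43 + (8 + 3*(-1)²)) = -26*(-43 + (8 + 3*1)) = -26*(-43 + (8 + 3)) = -26*(-43 + 11) = -26*(-32) = 832)
1/(X + 8351) = 1/(832 + 8351) = 1/9183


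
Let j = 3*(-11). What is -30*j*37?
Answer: 36630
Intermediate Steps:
j = -33
-30*j*37 = -30*(-33)*37 = 990*37 = 36630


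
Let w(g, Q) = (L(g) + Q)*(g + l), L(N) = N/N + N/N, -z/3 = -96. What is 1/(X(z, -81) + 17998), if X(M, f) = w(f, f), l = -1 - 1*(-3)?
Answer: 1/24239 ≈ 4.1256e-5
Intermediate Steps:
z = 288 (z = -3*(-96) = 288)
l = 2 (l = -1 + 3 = 2)
L(N) = 2 (L(N) = 1 + 1 = 2)
w(g, Q) = (2 + Q)*(2 + g) (w(g, Q) = (2 + Q)*(g + 2) = (2 + Q)*(2 + g))
X(M, f) = 4 + f² + 4*f (X(M, f) = 4 + 2*f + 2*f + f*f = 4 + 2*f + 2*f + f² = 4 + f² + 4*f)
1/(X(z, -81) + 17998) = 1/((4 + (-81)² + 4*(-81)) + 17998) = 1/((4 + 6561 - 324) + 17998) = 1/(6241 + 17998) = 1/24239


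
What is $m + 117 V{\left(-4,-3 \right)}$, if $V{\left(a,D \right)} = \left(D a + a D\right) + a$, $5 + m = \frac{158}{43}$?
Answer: $\frac{100563}{43} \approx 2338.7$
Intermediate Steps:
$m = - \frac{57}{43}$ ($m = -5 + \frac{158}{43} = - \frac{57}{43} \approx -1.3256$)
$V{\left(a,D \right)} = a + 2 D a$ ($V{\left(a,D \right)} = \left(D a + D a\right) + a = 2 D a + a = a + 2 D a$)
$m + 117 V{\left(-4,-3 \right)} = - \frac{57}{43} + 117 \left(- 4 \left(1 + 2 \left(-3\right)\right)\right) = - \frac{57}{43} + 117 \left(- 4 \left(1 - 6\right)\right) = - \frac{57}{43} + 117 \left(\left(-4\right) \left(-5\right)\right) = - \frac{57}{43} + 117 \cdot 20 = - \frac{57}{43} + 2340 = \frac{100563}{43}$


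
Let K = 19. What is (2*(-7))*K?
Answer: -266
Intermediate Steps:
(2*(-7))*K = (2*(-7))*19 = -14*19 = -266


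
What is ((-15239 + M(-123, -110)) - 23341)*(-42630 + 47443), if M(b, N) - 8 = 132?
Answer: -185011720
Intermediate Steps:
M(b, N) = 140 (M(b, N) = 8 + 132 = 140)
((-15239 + M(-123, -110)) - 23341)*(-42630 + 47443) = ((-15239 + 140) - 23341)*(-42630 + 47443) = (-15099 - 23341)*4813 = -38440*4813 = -185011720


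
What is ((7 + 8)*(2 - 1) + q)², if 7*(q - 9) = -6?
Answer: 26244/49 ≈ 535.59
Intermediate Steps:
q = 57/7 (q = 9 + (⅐)*(-6) = 9 - 6/7 = 57/7 ≈ 8.1429)
((7 + 8)*(2 - 1) + q)² = ((7 + 8)*(2 - 1) + 57/7)² = (15*1 + 57/7)² = (15 + 57/7)² = (162/7)² = 26244/49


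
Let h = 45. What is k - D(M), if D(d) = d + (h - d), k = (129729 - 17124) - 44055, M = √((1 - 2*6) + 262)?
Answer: 68505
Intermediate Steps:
M = √251 (M = √((1 - 12) + 262) = √(-11 + 262) = √251 ≈ 15.843)
k = 68550 (k = 112605 - 44055 = 68550)
D(d) = 45 (D(d) = d + (45 - d) = 45)
k - D(M) = 68550 - 1*45 = 68550 - 45 = 68505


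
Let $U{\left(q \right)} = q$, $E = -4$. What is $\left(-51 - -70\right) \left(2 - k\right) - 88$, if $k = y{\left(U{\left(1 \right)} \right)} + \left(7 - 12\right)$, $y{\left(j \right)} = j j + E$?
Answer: $102$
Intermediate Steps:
$y{\left(j \right)} = -4 + j^{2}$ ($y{\left(j \right)} = j j - 4 = j^{2} - 4 = -4 + j^{2}$)
$k = -8$ ($k = \left(-4 + 1^{2}\right) + \left(7 - 12\right) = \left(-4 + 1\right) - 5 = -3 - 5 = -8$)
$\left(-51 - -70\right) \left(2 - k\right) - 88 = \left(-51 - -70\right) \left(2 - -8\right) - 88 = \left(-51 + 70\right) \left(2 + 8\right) - 88 = 19 \cdot 10 - 88 = 190 - 88 = 102$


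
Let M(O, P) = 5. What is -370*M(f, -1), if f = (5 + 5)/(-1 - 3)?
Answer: -1850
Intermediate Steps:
f = -5/2 (f = 10/(-4) = 10*(-1/4) = -5/2 ≈ -2.5000)
-370*M(f, -1) = -370*5 = -1850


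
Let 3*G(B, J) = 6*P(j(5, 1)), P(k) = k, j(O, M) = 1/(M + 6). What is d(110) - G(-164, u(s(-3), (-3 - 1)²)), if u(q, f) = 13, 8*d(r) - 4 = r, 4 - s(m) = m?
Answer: 391/28 ≈ 13.964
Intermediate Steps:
s(m) = 4 - m
d(r) = ½ + r/8
j(O, M) = 1/(6 + M)
G(B, J) = 2/7 (G(B, J) = (6/(6 + 1))/3 = (6/7)/3 = (6*(⅐))/3 = (⅓)*(6/7) = 2/7)
d(110) - G(-164, u(s(-3), (-3 - 1)²)) = (½ + (⅛)*110) - 1*2/7 = (½ + 55/4) - 2/7 = 57/4 - 2/7 = 391/28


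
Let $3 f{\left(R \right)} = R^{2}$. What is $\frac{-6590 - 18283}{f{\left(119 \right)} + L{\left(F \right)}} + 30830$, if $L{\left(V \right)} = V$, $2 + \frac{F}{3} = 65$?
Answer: $\frac{453989621}{14728} \approx 30825.0$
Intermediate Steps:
$F = 189$ ($F = -6 + 3 \cdot 65 = -6 + 195 = 189$)
$f{\left(R \right)} = \frac{R^{2}}{3}$
$\frac{-6590 - 18283}{f{\left(119 \right)} + L{\left(F \right)}} + 30830 = \frac{-6590 - 18283}{\frac{119^{2}}{3} + 189} + 30830 = - \frac{24873}{\frac{1}{3} \cdot 14161 + 189} + 30830 = - \frac{24873}{\frac{14161}{3} + 189} + 30830 = - \frac{24873}{\frac{14728}{3}} + 30830 = \left(-24873\right) \frac{3}{14728} + 30830 = - \frac{74619}{14728} + 30830 = \frac{453989621}{14728}$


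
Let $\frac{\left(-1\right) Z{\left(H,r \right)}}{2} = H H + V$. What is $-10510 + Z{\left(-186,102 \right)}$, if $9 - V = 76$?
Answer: $-79568$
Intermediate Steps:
$V = -67$ ($V = 9 - 76 = -67$)
$Z{\left(H,r \right)} = 134 - 2 H^{2}$ ($Z{\left(H,r \right)} = - 2 \left(H H - 67\right) = - 2 \left(H^{2} - 67\right) = - 2 \left(-67 + H^{2}\right) = 134 - 2 H^{2}$)
$-10510 + Z{\left(-186,102 \right)} = -10510 + \left(134 - 2 \left(-186\right)^{2}\right) = -10510 + \left(134 - 69192\right) = -10510 - 69058 = -79568$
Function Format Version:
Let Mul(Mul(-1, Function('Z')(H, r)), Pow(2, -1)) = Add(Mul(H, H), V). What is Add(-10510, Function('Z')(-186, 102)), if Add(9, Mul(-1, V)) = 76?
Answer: -79568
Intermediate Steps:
V = -67 (V = Add(9, Mul(-1, 76)) = Add(9, -76) = -67)
Function('Z')(H, r) = Add(134, Mul(-2, Pow(H, 2))) (Function('Z')(H, r) = Mul(-2, Add(Mul(H, H), -67)) = Mul(-2, Add(Pow(H, 2), -67)) = Mul(-2, Add(-67, Pow(H, 2))) = Add(134, Mul(-2, Pow(H, 2))))
Add(-10510, Function('Z')(-186, 102)) = Add(-10510, Add(134, Mul(-2, Pow(-186, 2)))) = Add(-10510, Add(134, Mul(-2, 34596))) = Add(-10510, Add(134, -69192)) = Add(-10510, -69058) = -79568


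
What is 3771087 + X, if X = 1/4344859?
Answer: 16384841291734/4344859 ≈ 3.7711e+6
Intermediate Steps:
X = 1/4344859 ≈ 2.3016e-7
3771087 + X = 3771087 + 1/4344859 = 16384841291734/4344859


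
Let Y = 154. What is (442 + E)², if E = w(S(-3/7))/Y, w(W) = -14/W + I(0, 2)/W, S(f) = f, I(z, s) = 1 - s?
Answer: 94653441/484 ≈ 1.9557e+5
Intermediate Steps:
w(W) = -15/W (w(W) = -14/W + (1 - 1*2)/W = -14/W + (1 - 2)/W = -14/W - 1/W = -15/W)
E = 5/22 (E = -15/((-3/7))/154 = -15/((-3*⅐))*(1/154) = -15/(-3/7)*(1/154) = -15*(-7/3)*(1/154) = 35*(1/154) = 5/22 ≈ 0.22727)
(442 + E)² = (442 + 5/22)² = (9729/22)² = 94653441/484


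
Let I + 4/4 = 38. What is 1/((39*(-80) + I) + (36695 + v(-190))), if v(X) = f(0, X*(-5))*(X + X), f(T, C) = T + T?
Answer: 1/33612 ≈ 2.9751e-5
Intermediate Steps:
I = 37 (I = -1 + 38 = 37)
f(T, C) = 2*T
v(X) = 0 (v(X) = (2*0)*(X + X) = 0*(2*X) = 0)
1/((39*(-80) + I) + (36695 + v(-190))) = 1/((39*(-80) + 37) + (36695 + 0)) = 1/((-3120 + 37) + 36695) = 1/(-3083 + 36695) = 1/33612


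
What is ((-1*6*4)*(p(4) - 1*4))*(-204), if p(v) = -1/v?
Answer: -20808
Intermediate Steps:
((-1*6*4)*(p(4) - 1*4))*(-204) = ((-1*6*4)*(-1/4 - 1*4))*(-204) = ((-6*4)*(-1*¼ - 4))*(-204) = -24*(-¼ - 4)*(-204) = -24*(-17/4)*(-204) = 102*(-204) = -20808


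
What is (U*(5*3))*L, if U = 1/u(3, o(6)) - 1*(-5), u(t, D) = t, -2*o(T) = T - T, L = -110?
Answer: -8800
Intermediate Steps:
o(T) = 0 (o(T) = -(T - T)/2 = -½*0 = 0)
U = 16/3 (U = 1/3 - 1*(-5) = ⅓ + 5 = 16/3 ≈ 5.3333)
(U*(5*3))*L = (16*(5*3)/3)*(-110) = ((16/3)*15)*(-110) = 80*(-110) = -8800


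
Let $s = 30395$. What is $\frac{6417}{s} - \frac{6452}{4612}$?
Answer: $- \frac{41628334}{35045435} \approx -1.1878$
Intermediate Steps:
$\frac{6417}{s} - \frac{6452}{4612} = \frac{6417}{30395} - \frac{6452}{4612} = 6417 \cdot \frac{1}{30395} - \frac{1613}{1153} = \frac{6417}{30395} - \frac{1613}{1153} = - \frac{41628334}{35045435}$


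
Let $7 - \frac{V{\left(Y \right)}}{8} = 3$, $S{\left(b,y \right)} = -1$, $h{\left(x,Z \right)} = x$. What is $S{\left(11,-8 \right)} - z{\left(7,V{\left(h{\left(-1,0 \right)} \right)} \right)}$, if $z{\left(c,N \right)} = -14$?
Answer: $13$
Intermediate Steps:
$V{\left(Y \right)} = 32$ ($V{\left(Y \right)} = 56 - 24 = 32$)
$S{\left(11,-8 \right)} - z{\left(7,V{\left(h{\left(-1,0 \right)} \right)} \right)} = -1 - -14 = -1 + 14 = 13$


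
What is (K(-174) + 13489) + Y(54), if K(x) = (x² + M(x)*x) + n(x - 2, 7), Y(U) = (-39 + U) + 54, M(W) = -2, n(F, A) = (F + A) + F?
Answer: 43837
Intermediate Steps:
n(F, A) = A + 2*F (n(F, A) = (A + F) + F = A + 2*F)
Y(U) = 15 + U
K(x) = 3 + x² (K(x) = (x² - 2*x) + (7 + 2*(x - 2)) = (x² - 2*x) + (7 + 2*(-2 + x)) = (x² - 2*x) + (7 + (-4 + 2*x)) = (x² - 2*x) + (3 + 2*x) = 3 + x²)
(K(-174) + 13489) + Y(54) = ((3 + (-174)²) + 13489) + (15 + 54) = ((3 + 30276) + 13489) + 69 = (30279 + 13489) + 69 = 43768 + 69 = 43837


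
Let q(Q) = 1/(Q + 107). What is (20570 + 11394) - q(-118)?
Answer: 351605/11 ≈ 31964.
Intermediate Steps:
q(Q) = 1/(107 + Q)
(20570 + 11394) - q(-118) = (20570 + 11394) - 1/(107 - 118) = 31964 - 1/(-11) = 31964 - 1*(-1/11) = 31964 + 1/11 = 351605/11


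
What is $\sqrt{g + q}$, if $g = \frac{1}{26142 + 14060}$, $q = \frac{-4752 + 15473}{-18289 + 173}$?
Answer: $\frac{i \sqrt{19617998149055327}}{182074858} \approx 0.76927 i$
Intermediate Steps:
$q = - \frac{10721}{18116}$ ($q = \frac{10721}{-18116} = 10721 \left(- \frac{1}{18116}\right) = - \frac{10721}{18116} \approx -0.5918$)
$g = \frac{1}{40202} \approx 2.4874 \cdot 10^{-5}$
$\sqrt{g + q} = \sqrt{\frac{1}{40202} - \frac{10721}{18116}} = \sqrt{- \frac{215493763}{364149716}} = \frac{i \sqrt{19617998149055327}}{182074858}$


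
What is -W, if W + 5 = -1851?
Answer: 1856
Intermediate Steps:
W = -1856 (W = -5 - 1851 = -1856)
-W = -1*(-1856) = 1856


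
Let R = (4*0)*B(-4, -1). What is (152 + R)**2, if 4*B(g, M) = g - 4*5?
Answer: 23104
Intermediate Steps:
B(g, M) = -5 + g/4 (B(g, M) = (g - 4*5)/4 = (g - 20)/4 = (-20 + g)/4 = -5 + g/4)
R = 0 (R = (4*0)*(-5 + (1/4)*(-4)) = 0*(-5 - 1) = 0*(-6) = 0)
(152 + R)**2 = (152 + 0)**2 = 152**2 = 23104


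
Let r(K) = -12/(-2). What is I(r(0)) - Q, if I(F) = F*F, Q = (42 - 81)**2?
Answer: -1485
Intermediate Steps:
Q = 1521 (Q = (-39)**2 = 1521)
r(K) = 6 (r(K) = -12*(-1/2) = 6)
I(F) = F**2
I(r(0)) - Q = 6**2 - 1*1521 = 36 - 1521 = -1485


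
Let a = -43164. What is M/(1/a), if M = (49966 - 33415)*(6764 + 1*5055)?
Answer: -8443580635116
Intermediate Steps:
M = 195616269 (M = 16551*(6764 + 5055) = 16551*11819 = 195616269)
M/(1/a) = 195616269/(1/(-43164)) = 195616269/(-1/43164) = 195616269*(-43164) = -8443580635116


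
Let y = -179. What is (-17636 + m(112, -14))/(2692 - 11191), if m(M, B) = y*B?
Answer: 15130/8499 ≈ 1.7802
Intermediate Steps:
m(M, B) = -179*B
(-17636 + m(112, -14))/(2692 - 11191) = (-17636 - 179*(-14))/(2692 - 11191) = (-17636 + 2506)/(-8499) = -15130*(-1/8499) = 15130/8499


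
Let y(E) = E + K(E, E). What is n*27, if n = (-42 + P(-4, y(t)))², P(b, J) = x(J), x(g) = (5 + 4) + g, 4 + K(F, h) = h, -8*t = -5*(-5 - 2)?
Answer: 904203/16 ≈ 56513.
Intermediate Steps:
t = -35/8 (t = -(-5)*(-5 - 2)/8 = -(-5)*(-7)/8 = -⅛*35 = -35/8 ≈ -4.3750)
K(F, h) = -4 + h
x(g) = 9 + g
y(E) = -4 + 2*E (y(E) = E + (-4 + E) = -4 + 2*E)
P(b, J) = 9 + J
n = 33489/16 (n = (-42 + (9 + (-4 + 2*(-35/8))))² = (-42 + (9 + (-4 - 35/4)))² = (-42 + (9 - 51/4))² = (-42 - 15/4)² = (-183/4)² = 33489/16 ≈ 2093.1)
n*27 = (33489/16)*27 = 904203/16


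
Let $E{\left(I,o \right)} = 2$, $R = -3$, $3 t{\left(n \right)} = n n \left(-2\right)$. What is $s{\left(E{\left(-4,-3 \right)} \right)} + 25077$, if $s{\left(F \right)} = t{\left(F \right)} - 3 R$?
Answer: $\frac{75250}{3} \approx 25083.0$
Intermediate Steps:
$t{\left(n \right)} = - \frac{2 n^{2}}{3}$ ($t{\left(n \right)} = \frac{n n \left(-2\right)}{3} = \frac{n^{2} \left(-2\right)}{3} = \frac{\left(-2\right) n^{2}}{3} = - \frac{2 n^{2}}{3}$)
$s{\left(F \right)} = 9 - \frac{2 F^{2}}{3}$ ($s{\left(F \right)} = - \frac{2 F^{2}}{3} - -9 = - \frac{2 F^{2}}{3} + 9 = 9 - \frac{2 F^{2}}{3}$)
$s{\left(E{\left(-4,-3 \right)} \right)} + 25077 = \left(9 - \frac{2 \cdot 2^{2}}{3}\right) + 25077 = \left(9 - \frac{8}{3}\right) + 25077 = \frac{19}{3} + 25077 = \frac{75250}{3}$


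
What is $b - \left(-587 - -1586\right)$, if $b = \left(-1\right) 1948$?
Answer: $-2947$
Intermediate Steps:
$b = -1948$
$b - \left(-587 - -1586\right) = -1948 - \left(-587 - -1586\right) = -1948 - \left(-587 + 1586\right) = -1948 - 999 = -2947$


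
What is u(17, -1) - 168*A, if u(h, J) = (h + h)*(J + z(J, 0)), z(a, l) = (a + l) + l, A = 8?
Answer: -1412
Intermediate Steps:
z(a, l) = a + 2*l
u(h, J) = 4*J*h (u(h, J) = (h + h)*(J + (J + 2*0)) = (2*h)*(J + (J + 0)) = (2*h)*(J + J) = (2*h)*(2*J) = 4*J*h)
u(17, -1) - 168*A = 4*(-1)*17 - 168*8 = -68 - 1344 = -1412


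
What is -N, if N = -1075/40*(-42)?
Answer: -4515/4 ≈ -1128.8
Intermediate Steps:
N = 4515/4 (N = -1075/40*(-42) = -43*5/8*(-42) = -215/8*(-42) = 4515/4 ≈ 1128.8)
-N = -1*4515/4 = -4515/4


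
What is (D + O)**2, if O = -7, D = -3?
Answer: 100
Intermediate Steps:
(D + O)**2 = (-3 - 7)**2 = (-10)**2 = 100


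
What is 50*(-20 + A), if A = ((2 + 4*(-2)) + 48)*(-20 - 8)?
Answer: -59800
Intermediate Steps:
A = -1176 (A = ((2 - 8) + 48)*(-28) = (-6 + 48)*(-28) = 42*(-28) = -1176)
50*(-20 + A) = 50*(-20 - 1176) = 50*(-1196) = -59800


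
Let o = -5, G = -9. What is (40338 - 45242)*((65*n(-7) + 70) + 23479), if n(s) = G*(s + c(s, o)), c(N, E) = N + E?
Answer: -169992256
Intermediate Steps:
c(N, E) = E + N
n(s) = 45 - 18*s (n(s) = -9*(s + (-5 + s)) = -9*(-5 + 2*s) = 45 - 18*s)
(40338 - 45242)*((65*n(-7) + 70) + 23479) = (40338 - 45242)*((65*(45 - 18*(-7)) + 70) + 23479) = -4904*((65*(45 + 126) + 70) + 23479) = -4904*((65*171 + 70) + 23479) = -4904*((11115 + 70) + 23479) = -4904*(11185 + 23479) = -4904*34664 = -169992256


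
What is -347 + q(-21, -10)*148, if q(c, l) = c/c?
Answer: -199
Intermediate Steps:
q(c, l) = 1
-347 + q(-21, -10)*148 = -347 + 1*148 = -347 + 148 = -199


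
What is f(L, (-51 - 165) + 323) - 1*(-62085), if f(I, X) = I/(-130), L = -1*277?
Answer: 8071327/130 ≈ 62087.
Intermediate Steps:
L = -277
f(I, X) = -I/130 (f(I, X) = I*(-1/130) = -I/130)
f(L, (-51 - 165) + 323) - 1*(-62085) = -1/130*(-277) - 1*(-62085) = 277/130 + 62085 = 8071327/130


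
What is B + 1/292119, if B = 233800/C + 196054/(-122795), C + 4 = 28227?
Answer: 40540258765361/6062157190245 ≈ 6.6874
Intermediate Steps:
C = 28223 (C = -4 + 28227 = 28223)
B = 138779874/20752355 (B = 233800/28223 + 196054/(-122795) = 233800*(1/28223) + 196054*(-1/122795) = 1400/169 - 196054/122795 = 138779874/20752355 ≈ 6.6874)
B + 1/292119 = 138779874/20752355 + 1/292119 = 40540258765361/6062157190245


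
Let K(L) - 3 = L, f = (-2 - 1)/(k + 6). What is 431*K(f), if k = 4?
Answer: 11637/10 ≈ 1163.7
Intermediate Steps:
f = -3/10 (f = (-2 - 1)/(4 + 6) = -3/10 ≈ -0.30000)
K(L) = 3 + L
431*K(f) = 431*(3 - 3/10) = 431*(27/10) = 11637/10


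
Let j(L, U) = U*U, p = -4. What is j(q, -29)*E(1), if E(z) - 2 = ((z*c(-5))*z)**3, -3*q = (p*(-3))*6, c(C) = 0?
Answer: 1682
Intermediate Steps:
q = -24 (q = -(-4*(-3))*6/3 = -4*6 = -1/3*72 = -24)
j(L, U) = U**2
E(z) = 2 (E(z) = 2 + ((z*0)*z)**3 = 2 + (0*z)**3 = 2 + 0**3 = 2 + 0 = 2)
j(q, -29)*E(1) = (-29)**2*2 = 841*2 = 1682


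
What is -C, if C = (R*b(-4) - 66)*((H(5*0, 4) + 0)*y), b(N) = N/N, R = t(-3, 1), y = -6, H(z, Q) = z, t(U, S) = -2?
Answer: 0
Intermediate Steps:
R = -2
b(N) = 1
C = 0 (C = (-2*1 - 66)*((5*0 + 0)*(-6)) = (-2 - 66)*((0 + 0)*(-6)) = -0*(-6) = -68*0 = 0)
-C = -1*0 = 0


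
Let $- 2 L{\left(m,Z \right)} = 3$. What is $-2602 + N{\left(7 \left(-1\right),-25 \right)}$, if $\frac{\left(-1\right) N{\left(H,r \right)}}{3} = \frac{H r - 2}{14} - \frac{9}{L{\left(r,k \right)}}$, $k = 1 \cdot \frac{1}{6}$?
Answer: $- \frac{37199}{14} \approx -2657.1$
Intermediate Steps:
$k = \frac{1}{6}$ ($k = 1 \cdot \frac{1}{6} = \frac{1}{6} \approx 0.16667$)
$L{\left(m,Z \right)} = - \frac{3}{2}$ ($L{\left(m,Z \right)} = \left(- \frac{1}{2}\right) 3 = - \frac{3}{2}$)
$N{\left(H,r \right)} = - \frac{123}{7} - \frac{3 H r}{14}$ ($N{\left(H,r \right)} = - 3 \left(\frac{H r - 2}{14} - \frac{9}{- \frac{3}{2}}\right) = - 3 \left(\left(-2 + H r\right) \frac{1}{14} - -6\right) = - 3 \left(\left(- \frac{1}{7} + \frac{H r}{14}\right) + 6\right) = - 3 \left(\frac{41}{7} + \frac{H r}{14}\right) = - \frac{123}{7} - \frac{3 H r}{14}$)
$-2602 + N{\left(7 \left(-1\right),-25 \right)} = -2602 - \left(\frac{123}{7} + \frac{3}{14} \cdot 7 \left(-1\right) \left(-25\right)\right) = -2602 - \left(\frac{123}{7} - - \frac{75}{2}\right) = -2602 - \frac{771}{14} = - \frac{37199}{14}$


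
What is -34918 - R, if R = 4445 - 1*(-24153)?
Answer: -63516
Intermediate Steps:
R = 28598 (R = 4445 + 24153 = 28598)
-34918 - R = -34918 - 1*28598 = -34918 - 28598 = -63516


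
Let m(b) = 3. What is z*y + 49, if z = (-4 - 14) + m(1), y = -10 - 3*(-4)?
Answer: 19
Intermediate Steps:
y = 2 (y = -10 - 1*(-12) = -10 + 12 = 2)
z = -15 (z = (-4 - 14) + 3 = -18 + 3 = -15)
z*y + 49 = -15*2 + 49 = -30 + 49 = 19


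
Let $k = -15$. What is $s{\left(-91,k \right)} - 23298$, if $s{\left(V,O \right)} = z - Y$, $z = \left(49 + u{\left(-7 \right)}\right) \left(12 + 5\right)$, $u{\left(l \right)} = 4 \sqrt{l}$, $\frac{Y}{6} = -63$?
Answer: $-22087 + 68 i \sqrt{7} \approx -22087.0 + 179.91 i$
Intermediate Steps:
$Y = -378$ ($Y = 6 \left(-63\right) = -378$)
$z = 833 + 68 i \sqrt{7}$ ($z = \left(49 + 4 \sqrt{-7}\right) \left(12 + 5\right) = \left(49 + 4 i \sqrt{7}\right) 17 = 833 + 68 i \sqrt{7} \approx 833.0 + 179.91 i$)
$s{\left(V,O \right)} = 1211 + 68 i \sqrt{7}$ ($s{\left(V,O \right)} = \left(833 + 68 i \sqrt{7}\right) - -378 = \left(833 + 68 i \sqrt{7}\right) + 378 = 1211 + 68 i \sqrt{7}$)
$s{\left(-91,k \right)} - 23298 = \left(1211 + 68 i \sqrt{7}\right) - 23298 = -22087 + 68 i \sqrt{7}$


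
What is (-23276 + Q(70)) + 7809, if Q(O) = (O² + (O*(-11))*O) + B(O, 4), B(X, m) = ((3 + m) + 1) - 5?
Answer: -64464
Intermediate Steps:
B(X, m) = -1 + m (B(X, m) = (4 + m) - 5 = -1 + m)
Q(O) = 3 - 10*O² (Q(O) = (O² + (O*(-11))*O) + (-1 + 4) = (O² + (-11*O)*O) + 3 = (O² - 11*O²) + 3 = -10*O² + 3 = 3 - 10*O²)
(-23276 + Q(70)) + 7809 = (-23276 + (3 - 10*70²)) + 7809 = (-23276 + (3 - 10*4900)) + 7809 = (-23276 + (3 - 49000)) + 7809 = (-23276 - 48997) + 7809 = -72273 + 7809 = -64464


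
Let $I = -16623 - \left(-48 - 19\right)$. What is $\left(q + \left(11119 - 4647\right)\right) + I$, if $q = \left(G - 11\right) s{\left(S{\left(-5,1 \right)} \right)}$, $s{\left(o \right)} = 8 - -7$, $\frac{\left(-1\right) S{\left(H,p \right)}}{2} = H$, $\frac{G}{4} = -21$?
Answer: $-11509$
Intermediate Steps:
$G = -84$ ($G = 4 \left(-21\right) = -84$)
$S{\left(H,p \right)} = - 2 H$
$s{\left(o \right)} = 15$ ($s{\left(o \right)} = 8 + 7 = 15$)
$I = -16556$ ($I = -16623 - -67 = -16623 + 67 = -16556$)
$q = -1425$ ($q = \left(-84 - 11\right) 15 = \left(-95\right) 15 = -1425$)
$\left(q + \left(11119 - 4647\right)\right) + I = \left(-1425 + \left(11119 - 4647\right)\right) - 16556 = \left(-1425 + 6472\right) - 16556 = 5047 - 16556 = -11509$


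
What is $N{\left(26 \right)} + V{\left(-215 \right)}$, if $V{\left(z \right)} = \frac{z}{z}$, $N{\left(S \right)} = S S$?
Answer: $677$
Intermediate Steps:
$N{\left(S \right)} = S^{2}$
$V{\left(z \right)} = 1$
$N{\left(26 \right)} + V{\left(-215 \right)} = 26^{2} + 1 = 676 + 1 = 677$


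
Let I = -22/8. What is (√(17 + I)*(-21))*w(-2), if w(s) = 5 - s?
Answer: -147*√57/2 ≈ -554.91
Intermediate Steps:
I = -11/4 (I = -22*⅛ = -11/4 ≈ -2.7500)
(√(17 + I)*(-21))*w(-2) = (√(17 - 11/4)*(-21))*(5 - 1*(-2)) = (√(57/4)*(-21))*(5 + 2) = ((√57/2)*(-21))*7 = -21*√57/2*7 = -147*√57/2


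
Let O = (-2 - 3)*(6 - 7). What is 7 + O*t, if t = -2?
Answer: -3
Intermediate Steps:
O = 5 (O = -5*(-1) = 5)
7 + O*t = 7 + 5*(-2) = 7 - 10 = -3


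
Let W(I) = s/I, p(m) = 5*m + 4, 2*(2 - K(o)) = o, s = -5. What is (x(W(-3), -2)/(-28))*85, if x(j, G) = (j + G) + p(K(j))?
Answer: -1615/56 ≈ -28.839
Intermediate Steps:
K(o) = 2 - o/2
p(m) = 4 + 5*m
W(I) = -5/I
x(j, G) = 14 + G - 3*j/2 (x(j, G) = (j + G) + (4 + 5*(2 - j/2)) = (G + j) + (4 + (10 - 5*j/2)) = (G + j) + (14 - 5*j/2) = 14 + G - 3*j/2)
(x(W(-3), -2)/(-28))*85 = ((14 - 2 - (-15)/(2*(-3)))/(-28))*85 = ((14 - 2 - (-15)*(-1)/(2*3))*(-1/28))*85 = ((14 - 2 - 3/2*5/3)*(-1/28))*85 = ((14 - 2 - 5/2)*(-1/28))*85 = ((19/2)*(-1/28))*85 = -19/56*85 = -1615/56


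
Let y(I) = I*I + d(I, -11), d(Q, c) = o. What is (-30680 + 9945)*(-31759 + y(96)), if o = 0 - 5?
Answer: 467532780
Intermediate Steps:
o = -5
d(Q, c) = -5
y(I) = -5 + I² (y(I) = I*I - 5 = I² - 5 = -5 + I²)
(-30680 + 9945)*(-31759 + y(96)) = (-30680 + 9945)*(-31759 + (-5 + 96²)) = -20735*(-31759 + (-5 + 9216)) = -20735*(-31759 + 9211) = -20735*(-22548) = 467532780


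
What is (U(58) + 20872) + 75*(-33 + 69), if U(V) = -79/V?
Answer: 1367097/58 ≈ 23571.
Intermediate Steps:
(U(58) + 20872) + 75*(-33 + 69) = (-79/58 + 20872) + 75*(-33 + 69) = (-79*1/58 + 20872) + 75*36 = (-79/58 + 20872) + 2700 = 1210497/58 + 2700 = 1367097/58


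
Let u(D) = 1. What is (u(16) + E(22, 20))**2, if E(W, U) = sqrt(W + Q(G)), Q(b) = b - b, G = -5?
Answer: (1 + sqrt(22))**2 ≈ 32.381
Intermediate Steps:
Q(b) = 0
E(W, U) = sqrt(W) (E(W, U) = sqrt(W + 0) = sqrt(W))
(u(16) + E(22, 20))**2 = (1 + sqrt(22))**2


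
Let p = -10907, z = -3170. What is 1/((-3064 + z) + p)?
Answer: -1/17141 ≈ -5.8340e-5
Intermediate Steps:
1/((-3064 + z) + p) = 1/((-3064 - 3170) - 10907) = 1/(-6234 - 10907) = 1/(-17141) = -1/17141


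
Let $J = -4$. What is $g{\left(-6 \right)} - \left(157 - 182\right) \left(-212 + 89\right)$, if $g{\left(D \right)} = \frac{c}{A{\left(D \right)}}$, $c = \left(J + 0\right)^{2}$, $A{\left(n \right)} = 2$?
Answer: $-3067$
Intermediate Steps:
$c = 16$ ($c = \left(-4 + 0\right)^{2} = \left(-4\right)^{2} = 16$)
$g{\left(D \right)} = 8$ ($g{\left(D \right)} = \frac{16}{2} = 16 \cdot \frac{1}{2} = 8$)
$g{\left(-6 \right)} - \left(157 - 182\right) \left(-212 + 89\right) = 8 - \left(157 - 182\right) \left(-212 + 89\right) = 8 - \left(-25\right) \left(-123\right) = 8 - 3075 = -3067$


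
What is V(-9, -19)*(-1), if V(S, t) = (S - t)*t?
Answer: 190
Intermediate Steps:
V(S, t) = t*(S - t)
V(-9, -19)*(-1) = -19*(-9 - 1*(-19))*(-1) = -19*(-9 + 19)*(-1) = -19*10*(-1) = -190*(-1) = 190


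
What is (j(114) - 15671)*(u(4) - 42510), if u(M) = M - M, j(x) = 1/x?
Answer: 12657302905/19 ≈ 6.6617e+8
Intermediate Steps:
u(M) = 0
(j(114) - 15671)*(u(4) - 42510) = (1/114 - 15671)*(0 - 42510) = (1/114 - 15671)*(-42510) = -1786493/114*(-42510) = 12657302905/19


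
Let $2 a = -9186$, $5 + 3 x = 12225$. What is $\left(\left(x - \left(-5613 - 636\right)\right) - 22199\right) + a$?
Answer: $- \frac{49409}{3} \approx -16470.0$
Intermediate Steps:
$x = \frac{12220}{3}$ ($x = - \frac{5}{3} + \frac{1}{3} \cdot 12225 = - \frac{5}{3} + 4075 = \frac{12220}{3} \approx 4073.3$)
$a = -4593$ ($a = \frac{1}{2} \left(-9186\right) = -4593$)
$\left(\left(x - \left(-5613 - 636\right)\right) - 22199\right) + a = \left(\left(\frac{12220}{3} - \left(-5613 - 636\right)\right) - 22199\right) - 4593 = \left(\left(\frac{12220}{3} - -6249\right) - 22199\right) - 4593 = \left(\left(\frac{12220}{3} + 6249\right) - 22199\right) - 4593 = \left(\frac{30967}{3} - 22199\right) - 4593 = - \frac{35630}{3} - 4593 = - \frac{49409}{3}$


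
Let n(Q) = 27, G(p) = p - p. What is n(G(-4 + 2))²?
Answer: 729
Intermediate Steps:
G(p) = 0
n(G(-4 + 2))² = 27² = 729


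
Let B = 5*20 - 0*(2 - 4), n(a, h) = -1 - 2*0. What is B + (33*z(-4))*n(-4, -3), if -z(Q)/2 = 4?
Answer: 364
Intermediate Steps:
z(Q) = -8 (z(Q) = -2*4 = -8)
n(a, h) = -1 (n(a, h) = -1 + 0 = -1)
B = 100 (B = 100 - 0*(-2) = 100 - 69*0 = 100 + 0 = 100)
B + (33*z(-4))*n(-4, -3) = 100 + (33*(-8))*(-1) = 100 - 264*(-1) = 100 + 264 = 364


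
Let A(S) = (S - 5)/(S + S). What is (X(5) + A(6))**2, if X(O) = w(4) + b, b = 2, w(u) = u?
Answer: 5329/144 ≈ 37.007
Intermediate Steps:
X(O) = 6 (X(O) = 4 + 2 = 6)
A(S) = (-5 + S)/(2*S) (A(S) = (-5 + S)/((2*S)) = (-5 + S)*(1/(2*S)) = (-5 + S)/(2*S))
(X(5) + A(6))**2 = (6 + (1/2)*(-5 + 6)/6)**2 = (6 + (1/2)*(1/6)*1)**2 = (6 + 1/12)**2 = (73/12)**2 = 5329/144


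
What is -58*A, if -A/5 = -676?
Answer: -196040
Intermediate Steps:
A = 3380 (A = -5*(-676) = 3380)
-58*A = -58*3380 = -196040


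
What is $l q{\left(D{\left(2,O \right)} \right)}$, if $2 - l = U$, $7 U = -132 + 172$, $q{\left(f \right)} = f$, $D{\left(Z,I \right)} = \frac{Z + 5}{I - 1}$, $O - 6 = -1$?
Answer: $- \frac{13}{2} \approx -6.5$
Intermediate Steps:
$O = 5$ ($O = 6 - 1 = 5$)
$D{\left(Z,I \right)} = \frac{5 + Z}{-1 + I}$
$U = \frac{40}{7}$ ($U = \frac{-132 + 172}{7} = \frac{1}{7} \cdot 40 = \frac{40}{7} \approx 5.7143$)
$l = - \frac{26}{7}$ ($l = 2 - \frac{40}{7} = - \frac{26}{7} \approx -3.7143$)
$l q{\left(D{\left(2,O \right)} \right)} = - \frac{26 \frac{5 + 2}{-1 + 5}}{7} = - \frac{26 \cdot \frac{1}{4} \cdot 7}{7} = \left(- \frac{26}{7}\right) \frac{7}{4} = - \frac{13}{2}$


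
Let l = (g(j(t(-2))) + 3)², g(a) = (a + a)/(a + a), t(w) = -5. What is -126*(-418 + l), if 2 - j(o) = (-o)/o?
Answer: 50652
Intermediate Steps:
j(o) = 3 (j(o) = 2 - (-o)/o = 2 - 1*(-1) = 2 + 1 = 3)
g(a) = 1 (g(a) = (2*a)/((2*a)) = (2*a)*(1/(2*a)) = 1)
l = 16 (l = (1 + 3)² = 4² = 16)
-126*(-418 + l) = -126*(-418 + 16) = -126*(-402) = 50652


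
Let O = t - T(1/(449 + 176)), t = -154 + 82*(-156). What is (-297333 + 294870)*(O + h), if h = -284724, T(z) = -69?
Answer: 732991263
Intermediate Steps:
t = -12946 (t = -154 - 12792 = -12946)
O = -12877 (O = -12946 - 1*(-69) = -12946 + 69 = -12877)
(-297333 + 294870)*(O + h) = (-297333 + 294870)*(-12877 - 284724) = -2463*(-297601) = 732991263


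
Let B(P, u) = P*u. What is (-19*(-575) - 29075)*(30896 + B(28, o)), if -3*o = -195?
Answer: -593795400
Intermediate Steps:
o = 65 (o = -1/3*(-195) = 65)
(-19*(-575) - 29075)*(30896 + B(28, o)) = (-19*(-575) - 29075)*(30896 + 28*65) = (10925 - 29075)*(30896 + 1820) = -18150*32716 = -593795400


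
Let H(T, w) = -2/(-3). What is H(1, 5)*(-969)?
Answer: -646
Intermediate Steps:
H(T, w) = ⅔ (H(T, w) = -2*(-⅓) = ⅔)
H(1, 5)*(-969) = (⅔)*(-969) = -646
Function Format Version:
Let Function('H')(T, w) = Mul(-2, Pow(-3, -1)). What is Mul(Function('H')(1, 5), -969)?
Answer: -646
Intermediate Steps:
Function('H')(T, w) = Rational(2, 3) (Function('H')(T, w) = Mul(-2, Rational(-1, 3)) = Rational(2, 3))
Mul(Function('H')(1, 5), -969) = Mul(Rational(2, 3), -969) = -646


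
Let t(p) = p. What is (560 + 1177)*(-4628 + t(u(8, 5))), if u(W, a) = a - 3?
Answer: -8035362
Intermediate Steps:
u(W, a) = -3 + a
(560 + 1177)*(-4628 + t(u(8, 5))) = (560 + 1177)*(-4628 + (-3 + 5)) = 1737*(-4628 + 2) = 1737*(-4626) = -8035362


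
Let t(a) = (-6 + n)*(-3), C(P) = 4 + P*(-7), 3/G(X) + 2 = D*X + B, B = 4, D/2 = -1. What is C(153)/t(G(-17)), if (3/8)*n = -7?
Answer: -1067/74 ≈ -14.419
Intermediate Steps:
D = -2 (D = 2*(-1) = -2)
G(X) = 3/(2 - 2*X) (G(X) = 3/(-2 + (-2*X + 4)) = 3/(-2 + (4 - 2*X)) = 3/(2 - 2*X))
n = -56/3 (n = (8/3)*(-7) = -56/3 ≈ -18.667)
C(P) = 4 - 7*P
t(a) = 74 (t(a) = (-6 - 56/3)*(-3) = -74/3*(-3) = 74)
C(153)/t(G(-17)) = (4 - 7*153)/74 = (4 - 1071)*(1/74) = -1067*1/74 = -1067/74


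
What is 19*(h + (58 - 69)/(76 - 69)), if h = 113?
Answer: 14820/7 ≈ 2117.1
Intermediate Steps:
19*(h + (58 - 69)/(76 - 69)) = 19*(113 + (58 - 69)/(76 - 69)) = 19*(113 - 11/7) = 19*(780/7) = 14820/7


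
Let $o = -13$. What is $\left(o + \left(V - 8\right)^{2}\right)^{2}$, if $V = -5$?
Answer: $24336$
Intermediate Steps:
$\left(o + \left(V - 8\right)^{2}\right)^{2} = \left(-13 + \left(-5 - 8\right)^{2}\right)^{2} = \left(-13 + \left(-13\right)^{2}\right)^{2} = \left(-13 + 169\right)^{2} = 156^{2} = 24336$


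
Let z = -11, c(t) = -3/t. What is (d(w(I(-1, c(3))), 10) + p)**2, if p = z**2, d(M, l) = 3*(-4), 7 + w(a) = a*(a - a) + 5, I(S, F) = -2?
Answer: 11881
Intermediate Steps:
w(a) = -2 (w(a) = -7 + (a*(a - a) + 5) = -7 + (a*0 + 5) = -7 + (0 + 5) = -7 + 5 = -2)
d(M, l) = -12
p = 121 (p = (-11)**2 = 121)
(d(w(I(-1, c(3))), 10) + p)**2 = (-12 + 121)**2 = 109**2 = 11881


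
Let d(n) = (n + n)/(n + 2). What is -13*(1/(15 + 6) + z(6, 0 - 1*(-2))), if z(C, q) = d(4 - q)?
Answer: -286/21 ≈ -13.619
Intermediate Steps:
d(n) = 2*n/(2 + n) (d(n) = (2*n)/(2 + n) = 2*n/(2 + n))
z(C, q) = 2*(4 - q)/(6 - q) (z(C, q) = 2*(4 - q)/(2 + (4 - q)) = 2*(4 - q)/(6 - q))
-13*(1/(15 + 6) + z(6, 0 - 1*(-2))) = -13*(1/(15 + 6) + 2*(-4 + (0 - 1*(-2)))/(-6 + (0 - 1*(-2)))) = -13*(1/21 + 2*(-4 + (0 + 2))/(-6 + (0 + 2))) = -13*(1/21 + 2*(-4 + 2)/(-6 + 2)) = -13*(1/21 + 2*(-2)/(-4)) = -13*(1/21 + 2*(-¼)*(-2)) = -13*(1/21 + 1) = -13*22/21 = -286/21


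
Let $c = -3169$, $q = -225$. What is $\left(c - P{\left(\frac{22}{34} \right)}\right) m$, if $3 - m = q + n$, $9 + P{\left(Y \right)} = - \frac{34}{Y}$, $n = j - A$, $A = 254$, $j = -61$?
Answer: $- \frac{18560826}{11} \approx -1.6873 \cdot 10^{6}$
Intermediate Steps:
$n = -315$ ($n = -61 - 254 = -315$)
$P{\left(Y \right)} = -9 - \frac{34}{Y}$
$m = 543$ ($m = 3 - \left(-225 - 315\right) = 3 - -540 = 3 + 540 = 543$)
$\left(c - P{\left(\frac{22}{34} \right)}\right) m = \left(-3169 - \left(-9 - \frac{34}{22 \cdot \frac{1}{34}}\right)\right) 543 = \left(-3169 - \left(-9 - \frac{34}{\frac{11}{17}}\right)\right) 543 = \left(-3169 - \left(-9 - \frac{578}{11}\right)\right) 543 = \left(-3169 - - \frac{677}{11}\right) 543 = \left(-3169 + \frac{677}{11}\right) 543 = \left(- \frac{34182}{11}\right) 543 = - \frac{18560826}{11}$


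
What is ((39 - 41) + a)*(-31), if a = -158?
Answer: 4960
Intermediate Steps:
((39 - 41) + a)*(-31) = ((39 - 41) - 158)*(-31) = (-2 - 158)*(-31) = -160*(-31) = 4960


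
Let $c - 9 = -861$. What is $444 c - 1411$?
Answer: $-379699$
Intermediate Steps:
$c = -852$ ($c = 9 - 861 = -852$)
$444 c - 1411 = 444 \left(-852\right) - 1411 = -378288 - 1411 = -379699$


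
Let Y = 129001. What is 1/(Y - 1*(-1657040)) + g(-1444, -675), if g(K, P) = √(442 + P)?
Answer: 1/1786041 + I*√233 ≈ 5.599e-7 + 15.264*I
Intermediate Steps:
1/(Y - 1*(-1657040)) + g(-1444, -675) = 1/(129001 - 1*(-1657040)) + √(442 - 675) = 1/(129001 + 1657040) + √(-233) = 1/1786041 + I*√233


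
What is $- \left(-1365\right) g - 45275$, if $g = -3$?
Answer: $-49370$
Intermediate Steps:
$- \left(-1365\right) g - 45275 = - \left(-1365\right) \left(-3\right) - 45275 = \left(-1\right) 4095 - 45275 = -4095 - 45275 = -49370$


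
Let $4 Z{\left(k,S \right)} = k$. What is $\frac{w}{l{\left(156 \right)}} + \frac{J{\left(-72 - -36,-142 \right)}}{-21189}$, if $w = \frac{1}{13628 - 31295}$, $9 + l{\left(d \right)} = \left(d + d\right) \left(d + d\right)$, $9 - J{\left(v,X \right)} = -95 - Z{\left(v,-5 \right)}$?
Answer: $- \frac{7779222784}{1735094002005} \approx -0.0044835$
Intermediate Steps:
$Z{\left(k,S \right)} = \frac{k}{4}$
$J{\left(v,X \right)} = 104 + \frac{v}{4}$ ($J{\left(v,X \right)} = 9 - \left(-95 - \frac{v}{4}\right) = 9 + \left(95 + \frac{v}{4}\right) = 104 + \frac{v}{4}$)
$l{\left(d \right)} = -9 + 4 d^{2}$ ($l{\left(d \right)} = -9 + \left(d + d\right) \left(d + d\right) = -9 + 2 d 2 d = -9 + 4 d^{2}$)
$w = - \frac{1}{17667}$ ($w = \frac{1}{-17667} = - \frac{1}{17667} \approx -5.6603 \cdot 10^{-5}$)
$\frac{w}{l{\left(156 \right)}} + \frac{J{\left(-72 - -36,-142 \right)}}{-21189} = - \frac{1}{17667 \left(-9 + 4 \cdot 156^{2}\right)} + \frac{104 + \frac{-72 - -36}{4}}{-21189} = - \frac{1}{17667 \left(-9 + 4 \cdot 24336\right)} + \left(104 + \frac{-72 + 36}{4}\right) \left(- \frac{1}{21189}\right) = - \frac{1}{17667 \left(-9 + 97344\right)} + \left(104 + \frac{1}{4} \left(-36\right)\right) \left(- \frac{1}{21189}\right) = - \frac{1}{17667 \cdot 97335} + \left(104 - 9\right) \left(- \frac{1}{21189}\right) = \left(- \frac{1}{17667}\right) \frac{1}{97335} + 95 \left(- \frac{1}{21189}\right) = - \frac{1}{1719617445} - \frac{95}{21189} = - \frac{7779222784}{1735094002005}$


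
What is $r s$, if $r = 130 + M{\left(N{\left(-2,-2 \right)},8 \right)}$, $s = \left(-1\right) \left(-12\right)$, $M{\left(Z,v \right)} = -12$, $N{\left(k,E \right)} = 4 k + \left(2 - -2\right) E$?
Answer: $1416$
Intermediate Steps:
$N{\left(k,E \right)} = 4 E + 4 k$ ($N{\left(k,E \right)} = 4 k + \left(2 + 2\right) E = 4 k + 4 E = 4 E + 4 k$)
$s = 12$
$r = 118$ ($r = 130 - 12 = 118$)
$r s = 118 \cdot 12 = 1416$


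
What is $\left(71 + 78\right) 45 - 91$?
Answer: $6614$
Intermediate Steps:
$\left(71 + 78\right) 45 - 91 = 149 \cdot 45 - 91 = 6705 - 91 = 6614$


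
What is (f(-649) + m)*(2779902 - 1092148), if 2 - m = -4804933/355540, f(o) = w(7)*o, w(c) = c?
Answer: -1358390669336539/177770 ≈ -7.6413e+9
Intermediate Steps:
f(o) = 7*o
m = 5516013/355540 (m = 2 - (-4804933)/355540 = 2 - 1*(-4804933/355540) = 2 + 4804933/355540 = 5516013/355540 ≈ 15.514)
(f(-649) + m)*(2779902 - 1092148) = (7*(-649) + 5516013/355540)*(2779902 - 1092148) = (-4543 + 5516013/355540)*1687754 = -1609702207/355540*1687754 = -1358390669336539/177770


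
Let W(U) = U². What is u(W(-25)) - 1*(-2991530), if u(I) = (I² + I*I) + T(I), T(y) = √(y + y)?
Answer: 3772780 + 25*√2 ≈ 3.7728e+6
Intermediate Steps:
T(y) = √2*√y (T(y) = √(2*y) = √2*√y)
u(I) = 2*I² + √2*√I (u(I) = (I² + I*I) + √2*√I = (I² + I²) + √2*√I = 2*I² + √2*√I)
u(W(-25)) - 1*(-2991530) = (2*((-25)²)² + √2*√((-25)²)) - 1*(-2991530) = (2*625² + √2*√625) + 2991530 = (2*390625 + √2*25) + 2991530 = (781250 + 25*√2) + 2991530 = 3772780 + 25*√2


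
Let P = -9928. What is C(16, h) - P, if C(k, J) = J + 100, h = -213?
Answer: 9815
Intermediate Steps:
C(k, J) = 100 + J
C(16, h) - P = (100 - 213) - 1*(-9928) = -113 + 9928 = 9815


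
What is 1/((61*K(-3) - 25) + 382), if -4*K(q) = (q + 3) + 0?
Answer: 1/357 ≈ 0.0028011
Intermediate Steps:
K(q) = -¾ - q/4 (K(q) = -((q + 3) + 0)/4 = -((3 + q) + 0)/4 = -(3 + q)/4 = -¾ - q/4)
1/((61*K(-3) - 25) + 382) = 1/((61*(-¾ - ¼*(-3)) - 25) + 382) = 1/((61*(-¾ + ¾) - 25) + 382) = 1/((61*0 - 25) + 382) = 1/((0 - 25) + 382) = 1/(-25 + 382) = 1/357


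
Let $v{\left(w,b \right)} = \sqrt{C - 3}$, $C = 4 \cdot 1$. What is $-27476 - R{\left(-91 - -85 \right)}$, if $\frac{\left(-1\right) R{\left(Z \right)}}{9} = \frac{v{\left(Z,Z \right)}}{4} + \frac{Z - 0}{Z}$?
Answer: $- \frac{109859}{4} \approx -27465.0$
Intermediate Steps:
$C = 4$
$v{\left(w,b \right)} = 1$ ($v{\left(w,b \right)} = \sqrt{4 - 3} = \sqrt{1} = 1$)
$R{\left(Z \right)} = - \frac{45}{4}$ ($R{\left(Z \right)} = - 9 \left(1 \cdot \frac{1}{4} + \frac{Z - 0}{Z}\right) = - 9 \left(1 \cdot \frac{1}{4} + \frac{Z + 0}{Z}\right) = - 9 \left(\frac{1}{4} + \frac{Z}{Z}\right) = - 9 \left(\frac{1}{4} + 1\right) = \left(-9\right) \frac{5}{4} = - \frac{45}{4}$)
$-27476 - R{\left(-91 - -85 \right)} = -27476 - - \frac{45}{4} = -27476 + \frac{45}{4} = - \frac{109859}{4}$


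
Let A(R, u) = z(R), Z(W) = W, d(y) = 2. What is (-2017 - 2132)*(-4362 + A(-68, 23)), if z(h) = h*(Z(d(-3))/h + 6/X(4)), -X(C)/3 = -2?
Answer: 18371772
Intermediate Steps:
X(C) = 6 (X(C) = -3*(-2) = 6)
z(h) = h*(1 + 2/h) (z(h) = h*(2/h + 6/6) = h*(2/h + 6*(1/6)) = h*(2/h + 1) = h*(1 + 2/h))
A(R, u) = 2 + R
(-2017 - 2132)*(-4362 + A(-68, 23)) = (-2017 - 2132)*(-4362 + (2 - 68)) = -4149*(-4362 - 66) = -4149*(-4428) = 18371772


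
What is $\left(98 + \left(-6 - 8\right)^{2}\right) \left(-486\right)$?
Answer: $-142884$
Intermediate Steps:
$\left(98 + \left(-6 - 8\right)^{2}\right) \left(-486\right) = \left(98 + \left(-14\right)^{2}\right) \left(-486\right) = \left(98 + 196\right) \left(-486\right) = 294 \left(-486\right) = -142884$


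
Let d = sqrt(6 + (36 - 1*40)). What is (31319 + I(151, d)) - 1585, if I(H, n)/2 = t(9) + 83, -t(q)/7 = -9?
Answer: 30026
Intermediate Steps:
t(q) = 63 (t(q) = -7*(-9) = 63)
d = sqrt(2) (d = sqrt(6 + (36 - 40)) = sqrt(6 - 4) = sqrt(2) ≈ 1.4142)
I(H, n) = 292 (I(H, n) = 2*(63 + 83) = 2*146 = 292)
(31319 + I(151, d)) - 1585 = (31319 + 292) - 1585 = 31611 - 1585 = 30026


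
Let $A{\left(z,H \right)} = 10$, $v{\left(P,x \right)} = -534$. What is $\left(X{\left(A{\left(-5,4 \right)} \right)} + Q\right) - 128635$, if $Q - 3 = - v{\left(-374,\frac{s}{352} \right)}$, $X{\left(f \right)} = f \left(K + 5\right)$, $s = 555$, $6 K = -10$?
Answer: $- \frac{384194}{3} \approx -1.2806 \cdot 10^{5}$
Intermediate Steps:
$K = - \frac{5}{3}$ ($K = \frac{1}{6} \left(-10\right) = - \frac{5}{3} \approx -1.6667$)
$X{\left(f \right)} = \frac{10 f}{3}$ ($X{\left(f \right)} = f \left(- \frac{5}{3} + 5\right) = f \frac{10}{3} = \frac{10 f}{3}$)
$Q = 537$ ($Q = 3 - -534 = 3 + 534 = 537$)
$\left(X{\left(A{\left(-5,4 \right)} \right)} + Q\right) - 128635 = \left(\frac{10}{3} \cdot 10 + 537\right) - 128635 = \left(\frac{100}{3} + 537\right) - 128635 = \frac{1711}{3} - 128635 = - \frac{384194}{3}$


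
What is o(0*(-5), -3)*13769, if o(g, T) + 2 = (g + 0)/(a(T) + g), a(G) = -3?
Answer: -27538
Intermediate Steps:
o(g, T) = -2 + g/(-3 + g) (o(g, T) = -2 + (g + 0)/(-3 + g) = -2 + g/(-3 + g))
o(0*(-5), -3)*13769 = ((6 - 0*(-5))/(-3 + 0*(-5)))*13769 = ((6 - 1*0)/(-3 + 0))*13769 = ((6 + 0)/(-3))*13769 = -1/3*6*13769 = -2*13769 = -27538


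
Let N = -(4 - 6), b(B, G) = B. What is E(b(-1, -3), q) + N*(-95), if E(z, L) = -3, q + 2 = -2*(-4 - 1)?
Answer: -193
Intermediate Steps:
q = 8 (q = -2 - 2*(-4 - 1) = -2 - 2*(-5) = -2 + 10 = 8)
N = 2 (N = -1*(-2) = 2)
E(b(-1, -3), q) + N*(-95) = -3 + 2*(-95) = -3 - 190 = -193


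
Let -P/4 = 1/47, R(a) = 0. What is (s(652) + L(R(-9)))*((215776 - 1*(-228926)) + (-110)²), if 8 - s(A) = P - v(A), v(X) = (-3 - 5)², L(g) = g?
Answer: 1547645176/47 ≈ 3.2929e+7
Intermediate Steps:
v(X) = 64 (v(X) = (-8)² = 64)
P = -4/47 ≈ -0.085106
s(A) = 3388/47 (s(A) = 8 - (-4/47 - 1*64) = 8 - (-4/47 - 64) = 8 - 1*(-3012/47) = 8 + 3012/47 = 3388/47)
(s(652) + L(R(-9)))*((215776 - 1*(-228926)) + (-110)²) = (3388/47 + 0)*((215776 - 1*(-228926)) + (-110)²) = 3388*((215776 + 228926) + 12100)/47 = 3388*(444702 + 12100)/47 = (3388/47)*456802 = 1547645176/47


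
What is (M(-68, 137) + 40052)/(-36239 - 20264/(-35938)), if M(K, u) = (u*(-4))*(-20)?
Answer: -5991076/4256003 ≈ -1.4077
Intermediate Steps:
M(K, u) = 80*u (M(K, u) = -4*u*(-20) = 80*u)
(M(-68, 137) + 40052)/(-36239 - 20264/(-35938)) = (80*137 + 40052)/(-36239 - 20264/(-35938)) = (10960 + 40052)/(-36239 - 20264*(-1/35938)) = 51012/(-36239 + 596/1057) = 51012/(-38304027/1057) = 51012*(-1057/38304027) = -5991076/4256003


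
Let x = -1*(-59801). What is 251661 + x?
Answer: 311462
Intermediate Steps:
x = 59801
251661 + x = 251661 + 59801 = 311462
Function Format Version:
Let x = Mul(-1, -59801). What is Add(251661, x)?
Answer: 311462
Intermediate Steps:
x = 59801
Add(251661, x) = Add(251661, 59801) = 311462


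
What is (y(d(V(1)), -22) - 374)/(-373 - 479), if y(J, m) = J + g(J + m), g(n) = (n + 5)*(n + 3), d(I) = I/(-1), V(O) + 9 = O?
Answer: 89/284 ≈ 0.31338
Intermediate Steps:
V(O) = -9 + O
d(I) = -I (d(I) = I*(-1) = -I)
g(n) = (3 + n)*(5 + n) (g(n) = (5 + n)*(3 + n) = (3 + n)*(5 + n))
y(J, m) = 15 + (J + m)² + 8*m + 9*J (y(J, m) = J + (15 + (J + m)² + 8*(J + m)) = J + (15 + (J + m)² + (8*J + 8*m)) = J + (15 + (J + m)² + 8*J + 8*m) = 15 + (J + m)² + 8*m + 9*J)
(y(d(V(1)), -22) - 374)/(-373 - 479) = ((15 + (-(-9 + 1) - 22)² + 8*(-22) + 9*(-(-9 + 1))) - 374)/(-373 - 479) = ((15 + (-1*(-8) - 22)² - 176 + 9*(-1*(-8))) - 374)/(-852) = ((15 + (8 - 22)² - 176 + 9*8) - 374)*(-1/852) = ((15 + (-14)² - 176 + 72) - 374)*(-1/852) = ((15 + 196 - 176 + 72) - 374)*(-1/852) = (107 - 374)*(-1/852) = -267*(-1/852) = 89/284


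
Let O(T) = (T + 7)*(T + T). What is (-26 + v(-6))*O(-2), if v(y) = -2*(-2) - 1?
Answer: 460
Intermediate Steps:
O(T) = 2*T*(7 + T) (O(T) = (7 + T)*(2*T) = 2*T*(7 + T))
v(y) = 3 (v(y) = 4 - 1 = 3)
(-26 + v(-6))*O(-2) = (-26 + 3)*(2*(-2)*(7 - 2)) = -46*(-2)*5 = -23*(-20) = 460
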